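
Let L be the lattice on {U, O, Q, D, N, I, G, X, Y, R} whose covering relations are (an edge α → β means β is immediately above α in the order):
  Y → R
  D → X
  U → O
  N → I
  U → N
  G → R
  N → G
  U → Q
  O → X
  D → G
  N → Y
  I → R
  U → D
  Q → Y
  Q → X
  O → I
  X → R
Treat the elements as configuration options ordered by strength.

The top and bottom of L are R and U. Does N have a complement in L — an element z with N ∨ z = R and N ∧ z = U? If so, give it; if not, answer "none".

X

Need z with N ∨ z = R and N ∧ z = U.
Checking each element gives: X.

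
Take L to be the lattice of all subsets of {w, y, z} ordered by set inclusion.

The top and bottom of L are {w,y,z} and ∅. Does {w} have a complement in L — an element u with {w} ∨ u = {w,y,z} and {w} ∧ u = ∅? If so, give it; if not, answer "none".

{y,z}

Need u with {w} ∨ u = {w,y,z} and {w} ∧ u = ∅.
Checking each element gives: {y,z}.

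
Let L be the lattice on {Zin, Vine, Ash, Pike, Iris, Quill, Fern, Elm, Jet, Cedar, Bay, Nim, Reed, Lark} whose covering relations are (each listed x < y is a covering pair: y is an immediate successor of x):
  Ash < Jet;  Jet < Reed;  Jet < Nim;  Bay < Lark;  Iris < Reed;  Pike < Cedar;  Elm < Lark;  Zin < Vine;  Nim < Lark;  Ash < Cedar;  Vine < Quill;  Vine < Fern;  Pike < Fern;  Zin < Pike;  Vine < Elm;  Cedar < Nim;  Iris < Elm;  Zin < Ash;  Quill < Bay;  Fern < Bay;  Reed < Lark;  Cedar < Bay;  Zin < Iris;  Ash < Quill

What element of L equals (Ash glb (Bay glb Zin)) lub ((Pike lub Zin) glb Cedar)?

Bay ∧ Zin = Zin
Ash ∧ Zin = Zin
Pike ∨ Zin = Pike
Pike ∧ Cedar = Pike
Zin ∨ Pike = Pike

Pike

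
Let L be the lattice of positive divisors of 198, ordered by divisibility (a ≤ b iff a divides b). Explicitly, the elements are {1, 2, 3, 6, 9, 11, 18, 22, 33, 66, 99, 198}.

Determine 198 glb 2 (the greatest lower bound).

Common lower bounds of {198, 2}: 1, 2.
The greatest among these is 2.

2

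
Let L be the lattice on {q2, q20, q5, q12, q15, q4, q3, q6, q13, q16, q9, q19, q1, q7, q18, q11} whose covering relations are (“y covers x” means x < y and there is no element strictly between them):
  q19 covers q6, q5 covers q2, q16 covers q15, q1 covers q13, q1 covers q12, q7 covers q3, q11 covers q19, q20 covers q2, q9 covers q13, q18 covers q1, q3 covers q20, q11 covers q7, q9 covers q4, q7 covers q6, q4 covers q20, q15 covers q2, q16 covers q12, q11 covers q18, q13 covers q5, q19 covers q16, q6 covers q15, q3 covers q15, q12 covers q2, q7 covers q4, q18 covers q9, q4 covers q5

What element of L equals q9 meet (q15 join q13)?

q9

q15 ∨ q13 = q11
q9 ∧ q11 = q9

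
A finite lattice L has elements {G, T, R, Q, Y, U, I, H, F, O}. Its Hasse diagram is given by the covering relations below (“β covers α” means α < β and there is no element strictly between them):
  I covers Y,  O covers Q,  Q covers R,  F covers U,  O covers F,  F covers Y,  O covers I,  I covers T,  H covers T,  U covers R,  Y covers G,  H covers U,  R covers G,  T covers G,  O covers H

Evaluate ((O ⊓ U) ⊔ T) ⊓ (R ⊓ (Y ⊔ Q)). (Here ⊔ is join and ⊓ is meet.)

R

O ∧ U = U
U ∨ T = H
Y ∨ Q = O
R ∧ O = R
H ∧ R = R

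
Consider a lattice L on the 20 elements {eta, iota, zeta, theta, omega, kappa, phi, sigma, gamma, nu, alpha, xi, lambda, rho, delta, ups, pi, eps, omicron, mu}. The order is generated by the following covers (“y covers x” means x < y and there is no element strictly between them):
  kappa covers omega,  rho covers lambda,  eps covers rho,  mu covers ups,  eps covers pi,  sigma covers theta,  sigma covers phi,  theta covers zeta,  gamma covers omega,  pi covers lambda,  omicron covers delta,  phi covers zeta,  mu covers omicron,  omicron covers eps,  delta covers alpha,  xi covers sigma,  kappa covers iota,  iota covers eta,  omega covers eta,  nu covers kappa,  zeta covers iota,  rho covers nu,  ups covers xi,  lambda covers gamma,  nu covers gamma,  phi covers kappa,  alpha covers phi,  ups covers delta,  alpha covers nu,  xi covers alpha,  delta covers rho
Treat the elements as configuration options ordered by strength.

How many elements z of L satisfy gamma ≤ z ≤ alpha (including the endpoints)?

The interval [gamma, alpha] = {alpha, gamma, nu}, which has 3 elements.

3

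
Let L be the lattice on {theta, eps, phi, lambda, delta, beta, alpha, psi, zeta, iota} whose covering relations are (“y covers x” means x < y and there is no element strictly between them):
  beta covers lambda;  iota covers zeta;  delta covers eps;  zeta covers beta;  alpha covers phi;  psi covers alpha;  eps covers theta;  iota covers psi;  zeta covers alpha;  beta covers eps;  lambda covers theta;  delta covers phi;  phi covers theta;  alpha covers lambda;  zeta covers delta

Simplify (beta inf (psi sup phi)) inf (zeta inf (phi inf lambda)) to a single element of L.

theta

psi ∨ phi = psi
beta ∧ psi = lambda
phi ∧ lambda = theta
zeta ∧ theta = theta
lambda ∧ theta = theta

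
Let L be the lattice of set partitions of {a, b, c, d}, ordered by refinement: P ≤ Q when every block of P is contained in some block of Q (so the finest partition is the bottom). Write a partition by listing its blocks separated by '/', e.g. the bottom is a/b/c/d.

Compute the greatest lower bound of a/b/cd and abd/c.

The meet (common refinement) of a/b/cd and abd/c intersects blocks pairwise, giving a/b/c/d.

a/b/c/d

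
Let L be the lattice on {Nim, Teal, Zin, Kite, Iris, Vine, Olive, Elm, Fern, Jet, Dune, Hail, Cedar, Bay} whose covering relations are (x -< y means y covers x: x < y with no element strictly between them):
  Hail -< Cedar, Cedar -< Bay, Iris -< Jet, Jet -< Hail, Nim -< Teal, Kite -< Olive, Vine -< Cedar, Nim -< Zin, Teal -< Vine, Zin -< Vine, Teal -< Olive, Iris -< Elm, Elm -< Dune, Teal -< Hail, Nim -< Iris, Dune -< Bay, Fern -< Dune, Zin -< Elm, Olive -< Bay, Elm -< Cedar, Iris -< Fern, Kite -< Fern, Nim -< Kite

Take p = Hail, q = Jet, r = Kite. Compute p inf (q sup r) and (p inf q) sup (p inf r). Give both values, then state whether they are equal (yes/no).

Hail; Jet; no

q sup r = Bay, so p inf (q sup r) = Hail inf Bay = Hail.
p inf q = Jet and p inf r = Nim, so (p inf q) sup (p inf r) = Jet sup Nim = Jet.
Equal: no.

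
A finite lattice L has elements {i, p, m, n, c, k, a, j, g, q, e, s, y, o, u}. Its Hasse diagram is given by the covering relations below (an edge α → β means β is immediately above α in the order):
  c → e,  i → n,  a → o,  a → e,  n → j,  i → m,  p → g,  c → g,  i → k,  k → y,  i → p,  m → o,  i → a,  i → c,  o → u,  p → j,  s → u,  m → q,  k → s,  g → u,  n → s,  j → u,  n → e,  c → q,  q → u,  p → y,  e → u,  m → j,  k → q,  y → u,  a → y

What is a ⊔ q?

Common upper bounds of {a, q}: u.
The least among these is u.

u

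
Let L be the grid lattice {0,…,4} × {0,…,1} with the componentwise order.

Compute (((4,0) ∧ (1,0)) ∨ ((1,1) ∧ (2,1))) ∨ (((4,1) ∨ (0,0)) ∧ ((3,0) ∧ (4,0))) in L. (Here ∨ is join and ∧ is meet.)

(4,0) ∧ (1,0) = (1,0)
(1,1) ∧ (2,1) = (1,1)
(1,0) ∨ (1,1) = (1,1)
(4,1) ∨ (0,0) = (4,1)
(3,0) ∧ (4,0) = (3,0)
(4,1) ∧ (3,0) = (3,0)
(1,1) ∨ (3,0) = (3,1)

(3,1)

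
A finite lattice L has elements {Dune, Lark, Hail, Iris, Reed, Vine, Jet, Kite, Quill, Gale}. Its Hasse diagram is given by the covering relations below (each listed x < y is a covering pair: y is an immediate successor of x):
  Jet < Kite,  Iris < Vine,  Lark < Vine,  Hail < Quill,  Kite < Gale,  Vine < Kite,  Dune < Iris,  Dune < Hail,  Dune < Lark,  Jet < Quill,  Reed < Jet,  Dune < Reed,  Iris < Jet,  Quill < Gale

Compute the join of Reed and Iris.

Jet

Common upper bounds of {Reed, Iris}: Gale, Jet, Kite, Quill.
The least among these is Jet.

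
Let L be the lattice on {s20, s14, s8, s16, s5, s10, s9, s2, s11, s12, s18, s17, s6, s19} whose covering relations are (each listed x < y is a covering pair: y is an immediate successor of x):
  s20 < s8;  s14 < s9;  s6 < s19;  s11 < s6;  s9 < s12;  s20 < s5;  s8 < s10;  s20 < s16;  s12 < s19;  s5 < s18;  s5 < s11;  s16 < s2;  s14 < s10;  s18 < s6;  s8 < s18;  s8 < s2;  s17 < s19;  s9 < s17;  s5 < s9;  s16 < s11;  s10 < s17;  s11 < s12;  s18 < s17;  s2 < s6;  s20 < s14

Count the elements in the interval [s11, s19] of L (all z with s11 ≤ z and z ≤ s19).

4

The interval [s11, s19] = {s11, s12, s19, s6}, which has 4 elements.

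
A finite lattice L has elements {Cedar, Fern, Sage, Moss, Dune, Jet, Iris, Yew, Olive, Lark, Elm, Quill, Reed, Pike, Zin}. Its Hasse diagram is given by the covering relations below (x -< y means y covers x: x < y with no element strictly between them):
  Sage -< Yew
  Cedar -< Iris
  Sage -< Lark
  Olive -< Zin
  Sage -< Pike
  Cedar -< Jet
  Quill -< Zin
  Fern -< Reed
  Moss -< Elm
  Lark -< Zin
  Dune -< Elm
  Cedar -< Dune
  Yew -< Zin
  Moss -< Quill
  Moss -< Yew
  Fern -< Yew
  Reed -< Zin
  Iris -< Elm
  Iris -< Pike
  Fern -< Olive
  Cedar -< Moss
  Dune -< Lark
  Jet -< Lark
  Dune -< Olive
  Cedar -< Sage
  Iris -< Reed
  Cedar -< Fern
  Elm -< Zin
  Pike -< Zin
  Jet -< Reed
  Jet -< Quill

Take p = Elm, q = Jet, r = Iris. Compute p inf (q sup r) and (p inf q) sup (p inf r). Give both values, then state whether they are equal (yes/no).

q sup r = Reed, so p inf (q sup r) = Elm inf Reed = Iris.
p inf q = Cedar and p inf r = Iris, so (p inf q) sup (p inf r) = Cedar sup Iris = Iris.
Equal: yes.

Iris; Iris; yes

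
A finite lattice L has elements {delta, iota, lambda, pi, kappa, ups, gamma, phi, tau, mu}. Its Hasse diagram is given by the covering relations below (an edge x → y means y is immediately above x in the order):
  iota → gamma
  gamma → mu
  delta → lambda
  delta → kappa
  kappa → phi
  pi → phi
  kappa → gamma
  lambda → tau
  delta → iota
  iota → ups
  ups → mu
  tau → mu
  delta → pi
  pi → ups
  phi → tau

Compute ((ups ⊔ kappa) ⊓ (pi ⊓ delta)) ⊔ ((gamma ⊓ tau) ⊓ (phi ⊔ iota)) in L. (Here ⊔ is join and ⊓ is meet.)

ups ∨ kappa = mu
pi ∧ delta = delta
mu ∧ delta = delta
gamma ∧ tau = kappa
phi ∨ iota = mu
kappa ∧ mu = kappa
delta ∨ kappa = kappa

kappa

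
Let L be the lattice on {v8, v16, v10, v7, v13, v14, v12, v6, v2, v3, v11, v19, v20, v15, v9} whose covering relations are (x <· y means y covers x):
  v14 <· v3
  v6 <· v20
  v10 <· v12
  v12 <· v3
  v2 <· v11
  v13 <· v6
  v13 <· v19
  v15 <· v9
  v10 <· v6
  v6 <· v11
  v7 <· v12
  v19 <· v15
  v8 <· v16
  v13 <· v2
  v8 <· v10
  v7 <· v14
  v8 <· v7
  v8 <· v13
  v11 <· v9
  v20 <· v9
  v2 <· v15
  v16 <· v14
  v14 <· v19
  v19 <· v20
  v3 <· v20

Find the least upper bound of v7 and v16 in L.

Common upper bounds of {v7, v16}: v14, v15, v19, v20, v3, v9.
The least among these is v14.

v14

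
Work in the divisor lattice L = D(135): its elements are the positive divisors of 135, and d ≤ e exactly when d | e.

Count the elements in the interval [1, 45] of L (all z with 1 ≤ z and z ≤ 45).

6

The interval [1, 45] = {1, 15, 3, 45, 5, 9}, which has 6 elements.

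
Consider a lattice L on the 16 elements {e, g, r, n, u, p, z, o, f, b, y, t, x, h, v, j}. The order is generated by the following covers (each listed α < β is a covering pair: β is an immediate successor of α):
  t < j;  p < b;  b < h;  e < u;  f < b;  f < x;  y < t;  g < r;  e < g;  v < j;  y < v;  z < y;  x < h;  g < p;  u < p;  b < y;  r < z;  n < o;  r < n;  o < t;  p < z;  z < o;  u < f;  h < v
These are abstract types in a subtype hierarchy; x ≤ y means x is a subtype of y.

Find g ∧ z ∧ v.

g

Common lower bounds of {g, z, v}: e, g.
The greatest among these is g.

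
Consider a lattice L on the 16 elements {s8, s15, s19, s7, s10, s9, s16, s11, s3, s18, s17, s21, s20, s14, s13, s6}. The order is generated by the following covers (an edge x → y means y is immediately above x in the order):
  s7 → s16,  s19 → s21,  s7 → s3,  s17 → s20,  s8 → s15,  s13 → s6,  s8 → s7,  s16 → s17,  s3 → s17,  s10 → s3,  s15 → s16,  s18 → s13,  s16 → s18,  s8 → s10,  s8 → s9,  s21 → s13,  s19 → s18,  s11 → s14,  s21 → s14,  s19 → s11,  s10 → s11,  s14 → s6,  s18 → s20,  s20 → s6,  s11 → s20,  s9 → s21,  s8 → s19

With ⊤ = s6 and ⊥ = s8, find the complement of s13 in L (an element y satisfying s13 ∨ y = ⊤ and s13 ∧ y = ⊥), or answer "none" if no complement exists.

Need y with s13 ∨ y = s6 and s13 ∧ y = s8.
Checking each element gives: s10.

s10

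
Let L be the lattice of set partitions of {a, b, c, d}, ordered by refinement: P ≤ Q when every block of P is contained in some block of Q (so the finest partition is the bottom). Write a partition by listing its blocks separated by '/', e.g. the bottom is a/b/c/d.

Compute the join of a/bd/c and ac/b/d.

ac/bd

The join of a/bd/c and ac/b/d merges any blocks that overlap across the partitions, giving ac/bd.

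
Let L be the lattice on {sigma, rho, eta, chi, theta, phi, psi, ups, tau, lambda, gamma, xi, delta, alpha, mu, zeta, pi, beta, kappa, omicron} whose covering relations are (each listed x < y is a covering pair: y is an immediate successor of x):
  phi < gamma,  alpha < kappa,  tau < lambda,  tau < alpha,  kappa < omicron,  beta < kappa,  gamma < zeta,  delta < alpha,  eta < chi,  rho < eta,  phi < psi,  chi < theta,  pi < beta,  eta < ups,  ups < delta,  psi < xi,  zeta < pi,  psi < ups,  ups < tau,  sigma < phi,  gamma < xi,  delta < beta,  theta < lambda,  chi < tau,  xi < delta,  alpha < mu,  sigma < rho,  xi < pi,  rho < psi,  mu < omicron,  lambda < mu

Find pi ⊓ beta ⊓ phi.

phi

Common lower bounds of {pi, beta, phi}: phi, sigma.
The greatest among these is phi.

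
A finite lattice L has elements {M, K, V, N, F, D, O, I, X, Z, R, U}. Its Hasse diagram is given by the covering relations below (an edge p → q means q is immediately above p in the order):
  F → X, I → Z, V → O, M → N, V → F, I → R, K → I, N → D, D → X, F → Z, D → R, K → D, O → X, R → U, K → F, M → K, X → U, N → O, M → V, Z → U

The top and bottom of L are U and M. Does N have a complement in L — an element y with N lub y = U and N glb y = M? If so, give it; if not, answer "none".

Need y with N ∨ y = U and N ∧ y = M.
Checking each element gives: Z.

Z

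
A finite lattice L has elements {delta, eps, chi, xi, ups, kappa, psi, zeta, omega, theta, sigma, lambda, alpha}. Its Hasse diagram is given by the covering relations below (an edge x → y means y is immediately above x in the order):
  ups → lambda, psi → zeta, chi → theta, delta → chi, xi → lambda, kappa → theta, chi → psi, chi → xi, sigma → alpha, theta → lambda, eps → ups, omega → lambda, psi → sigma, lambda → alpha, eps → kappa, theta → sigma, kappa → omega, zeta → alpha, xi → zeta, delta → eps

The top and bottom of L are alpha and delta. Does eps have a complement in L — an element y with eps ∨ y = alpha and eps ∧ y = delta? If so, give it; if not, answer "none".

Need y with eps ∨ y = alpha and eps ∧ y = delta.
Checking each element gives: zeta.

zeta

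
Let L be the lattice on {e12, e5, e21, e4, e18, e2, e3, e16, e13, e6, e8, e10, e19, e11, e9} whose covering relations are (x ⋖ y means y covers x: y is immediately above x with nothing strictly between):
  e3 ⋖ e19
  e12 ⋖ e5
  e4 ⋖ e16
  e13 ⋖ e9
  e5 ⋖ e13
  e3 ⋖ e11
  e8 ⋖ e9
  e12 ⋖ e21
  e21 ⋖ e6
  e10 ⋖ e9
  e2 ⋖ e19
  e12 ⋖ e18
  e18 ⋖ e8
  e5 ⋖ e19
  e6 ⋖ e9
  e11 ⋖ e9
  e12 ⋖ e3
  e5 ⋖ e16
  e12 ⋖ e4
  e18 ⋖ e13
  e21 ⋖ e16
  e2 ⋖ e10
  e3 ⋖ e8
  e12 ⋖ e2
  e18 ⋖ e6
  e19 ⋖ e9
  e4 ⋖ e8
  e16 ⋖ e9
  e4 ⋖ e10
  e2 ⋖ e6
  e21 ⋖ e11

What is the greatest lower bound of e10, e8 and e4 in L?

e4

Common lower bounds of {e10, e8, e4}: e12, e4.
The greatest among these is e4.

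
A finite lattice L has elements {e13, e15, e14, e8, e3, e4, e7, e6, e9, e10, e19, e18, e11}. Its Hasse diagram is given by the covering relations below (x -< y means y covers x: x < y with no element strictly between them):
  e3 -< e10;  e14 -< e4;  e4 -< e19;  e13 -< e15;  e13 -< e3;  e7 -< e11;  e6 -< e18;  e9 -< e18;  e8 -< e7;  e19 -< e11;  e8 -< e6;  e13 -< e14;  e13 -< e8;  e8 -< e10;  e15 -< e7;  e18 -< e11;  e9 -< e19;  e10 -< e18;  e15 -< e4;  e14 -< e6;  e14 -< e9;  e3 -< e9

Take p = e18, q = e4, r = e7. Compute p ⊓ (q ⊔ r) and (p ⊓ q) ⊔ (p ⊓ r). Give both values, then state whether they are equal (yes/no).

q ⊔ r = e11, so p ⊓ (q ⊔ r) = e18 ⊓ e11 = e18.
p ⊓ q = e14 and p ⊓ r = e8, so (p ⊓ q) ⊔ (p ⊓ r) = e14 ⊔ e8 = e6.
Equal: no.

e18; e6; no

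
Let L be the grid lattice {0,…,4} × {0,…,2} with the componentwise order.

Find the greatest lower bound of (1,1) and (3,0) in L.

(1,0)

Common lower bounds of {(1,1), (3,0)}: (0,0), (1,0).
The greatest among these is (1,0).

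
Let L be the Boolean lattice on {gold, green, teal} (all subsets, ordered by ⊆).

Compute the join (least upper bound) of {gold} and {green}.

Under ⊆, join is union: {gold} ∪ {green} = {gold,green}.

{gold,green}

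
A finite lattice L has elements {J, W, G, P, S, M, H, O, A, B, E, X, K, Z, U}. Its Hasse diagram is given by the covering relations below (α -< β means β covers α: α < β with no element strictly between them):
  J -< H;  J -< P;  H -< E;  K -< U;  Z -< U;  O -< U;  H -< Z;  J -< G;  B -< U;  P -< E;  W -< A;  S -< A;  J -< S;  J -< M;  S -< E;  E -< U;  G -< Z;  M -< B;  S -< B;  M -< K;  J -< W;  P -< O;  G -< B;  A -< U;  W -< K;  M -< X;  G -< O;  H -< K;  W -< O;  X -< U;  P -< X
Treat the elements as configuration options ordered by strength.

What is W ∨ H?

K

Common upper bounds of {W, H}: K, U.
The least among these is K.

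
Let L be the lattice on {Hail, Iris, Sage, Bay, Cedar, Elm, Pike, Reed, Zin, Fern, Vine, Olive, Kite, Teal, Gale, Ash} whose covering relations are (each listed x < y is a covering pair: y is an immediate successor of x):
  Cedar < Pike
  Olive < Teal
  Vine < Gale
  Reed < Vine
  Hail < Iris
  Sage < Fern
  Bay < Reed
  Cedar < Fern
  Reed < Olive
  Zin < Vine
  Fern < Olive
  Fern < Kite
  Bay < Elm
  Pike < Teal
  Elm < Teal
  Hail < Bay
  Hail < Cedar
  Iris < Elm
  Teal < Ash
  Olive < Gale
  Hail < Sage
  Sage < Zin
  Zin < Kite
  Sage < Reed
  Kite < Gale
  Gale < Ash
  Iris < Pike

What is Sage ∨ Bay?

Common upper bounds of {Sage, Bay}: Ash, Gale, Olive, Reed, Teal, Vine.
The least among these is Reed.

Reed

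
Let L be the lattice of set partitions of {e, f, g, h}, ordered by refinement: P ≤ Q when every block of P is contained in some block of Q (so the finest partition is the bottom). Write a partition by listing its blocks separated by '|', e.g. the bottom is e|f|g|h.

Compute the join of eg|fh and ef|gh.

efgh

Common upper bounds of {eg|fh, ef|gh}: efgh.
The least among these is efgh.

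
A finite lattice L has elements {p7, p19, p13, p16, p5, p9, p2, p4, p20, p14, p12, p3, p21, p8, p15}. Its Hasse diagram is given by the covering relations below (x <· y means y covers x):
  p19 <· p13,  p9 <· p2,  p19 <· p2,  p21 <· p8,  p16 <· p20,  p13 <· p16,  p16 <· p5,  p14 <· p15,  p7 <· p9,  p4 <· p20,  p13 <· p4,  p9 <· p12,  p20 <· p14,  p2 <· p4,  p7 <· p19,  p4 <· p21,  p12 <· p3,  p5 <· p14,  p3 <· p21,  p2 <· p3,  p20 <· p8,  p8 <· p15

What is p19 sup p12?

Common upper bounds of {p19, p12}: p15, p21, p3, p8.
The least among these is p3.

p3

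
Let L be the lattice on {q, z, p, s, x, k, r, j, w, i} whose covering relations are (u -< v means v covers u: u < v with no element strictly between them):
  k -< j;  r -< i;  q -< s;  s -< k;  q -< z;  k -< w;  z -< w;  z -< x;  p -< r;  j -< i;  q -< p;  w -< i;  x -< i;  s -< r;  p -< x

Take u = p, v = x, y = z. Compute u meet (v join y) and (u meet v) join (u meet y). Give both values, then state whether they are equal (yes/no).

p; p; yes

v join y = x, so u meet (v join y) = p meet x = p.
u meet v = p and u meet y = q, so (u meet v) join (u meet y) = p join q = p.
Equal: yes.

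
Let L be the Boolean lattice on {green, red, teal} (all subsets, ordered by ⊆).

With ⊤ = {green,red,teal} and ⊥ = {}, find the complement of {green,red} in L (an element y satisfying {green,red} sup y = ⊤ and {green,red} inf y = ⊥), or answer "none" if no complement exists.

{teal}

Need y with {green,red} ∨ y = {green,red,teal} and {green,red} ∧ y = {}.
Checking each element gives: {teal}.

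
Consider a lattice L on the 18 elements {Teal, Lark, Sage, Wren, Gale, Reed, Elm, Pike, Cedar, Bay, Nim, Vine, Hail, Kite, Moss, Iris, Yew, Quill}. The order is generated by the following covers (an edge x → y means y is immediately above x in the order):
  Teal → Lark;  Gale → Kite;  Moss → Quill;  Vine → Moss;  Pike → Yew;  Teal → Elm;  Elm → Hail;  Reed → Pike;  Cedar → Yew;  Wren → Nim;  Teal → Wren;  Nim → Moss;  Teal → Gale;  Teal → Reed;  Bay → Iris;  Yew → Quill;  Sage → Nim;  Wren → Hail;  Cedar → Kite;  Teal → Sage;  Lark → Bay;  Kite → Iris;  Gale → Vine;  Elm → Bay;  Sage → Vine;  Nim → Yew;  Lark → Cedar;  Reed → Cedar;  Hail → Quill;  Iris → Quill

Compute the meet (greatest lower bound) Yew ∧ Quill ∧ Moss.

Nim

Common lower bounds of {Yew, Quill, Moss}: Nim, Sage, Teal, Wren.
The greatest among these is Nim.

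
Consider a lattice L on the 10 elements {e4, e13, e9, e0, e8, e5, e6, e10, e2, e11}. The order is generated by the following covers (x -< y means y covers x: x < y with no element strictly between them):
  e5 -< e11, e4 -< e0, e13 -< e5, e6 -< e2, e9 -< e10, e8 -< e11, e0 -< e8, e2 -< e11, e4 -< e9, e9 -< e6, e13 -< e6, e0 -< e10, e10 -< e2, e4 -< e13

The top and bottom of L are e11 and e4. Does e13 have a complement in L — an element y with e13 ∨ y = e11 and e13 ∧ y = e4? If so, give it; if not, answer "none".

e8

Need y with e13 ∨ y = e11 and e13 ∧ y = e4.
Checking each element gives: e8.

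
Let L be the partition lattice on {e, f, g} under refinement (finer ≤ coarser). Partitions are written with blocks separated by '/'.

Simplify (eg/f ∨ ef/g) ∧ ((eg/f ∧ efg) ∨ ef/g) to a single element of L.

eg/f ∨ ef/g = efg
eg/f ∧ efg = eg/f
eg/f ∨ ef/g = efg
efg ∧ efg = efg

efg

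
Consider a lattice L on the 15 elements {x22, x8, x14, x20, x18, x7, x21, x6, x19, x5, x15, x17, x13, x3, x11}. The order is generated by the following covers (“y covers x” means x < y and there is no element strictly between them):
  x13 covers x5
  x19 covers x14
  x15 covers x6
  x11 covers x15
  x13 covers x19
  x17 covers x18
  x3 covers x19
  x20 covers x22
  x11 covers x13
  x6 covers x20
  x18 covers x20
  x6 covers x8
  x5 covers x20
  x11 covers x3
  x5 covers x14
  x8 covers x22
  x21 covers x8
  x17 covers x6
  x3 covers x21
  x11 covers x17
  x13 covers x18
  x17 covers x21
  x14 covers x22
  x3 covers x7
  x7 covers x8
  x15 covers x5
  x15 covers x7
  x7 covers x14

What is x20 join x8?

x6

Common upper bounds of {x20, x8}: x11, x15, x17, x6.
The least among these is x6.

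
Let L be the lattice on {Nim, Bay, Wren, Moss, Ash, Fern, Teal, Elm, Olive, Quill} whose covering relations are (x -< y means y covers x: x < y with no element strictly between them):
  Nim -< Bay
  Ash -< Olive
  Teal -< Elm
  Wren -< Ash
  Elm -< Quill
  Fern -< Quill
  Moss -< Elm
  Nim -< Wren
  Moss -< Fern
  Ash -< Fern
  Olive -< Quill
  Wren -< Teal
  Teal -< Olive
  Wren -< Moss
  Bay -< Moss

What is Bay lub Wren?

Moss

Common upper bounds of {Bay, Wren}: Elm, Fern, Moss, Quill.
The least among these is Moss.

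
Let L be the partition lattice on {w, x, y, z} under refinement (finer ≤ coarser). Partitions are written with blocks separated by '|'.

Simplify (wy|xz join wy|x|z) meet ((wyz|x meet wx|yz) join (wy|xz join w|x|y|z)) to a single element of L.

wy|xz

wy|xz ∨ wy|x|z = wy|xz
wyz|x ∧ wx|yz = w|x|yz
wy|xz ∨ w|x|y|z = wy|xz
w|x|yz ∨ wy|xz = wxyz
wy|xz ∧ wxyz = wy|xz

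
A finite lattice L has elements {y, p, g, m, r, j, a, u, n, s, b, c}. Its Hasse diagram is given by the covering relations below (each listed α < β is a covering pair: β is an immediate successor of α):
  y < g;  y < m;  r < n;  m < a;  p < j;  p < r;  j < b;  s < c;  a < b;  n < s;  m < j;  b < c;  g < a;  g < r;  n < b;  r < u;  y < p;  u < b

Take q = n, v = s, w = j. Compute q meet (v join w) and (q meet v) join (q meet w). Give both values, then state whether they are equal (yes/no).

v join w = c, so q meet (v join w) = n meet c = n.
q meet v = n and q meet w = p, so (q meet v) join (q meet w) = n join p = n.
Equal: yes.

n; n; yes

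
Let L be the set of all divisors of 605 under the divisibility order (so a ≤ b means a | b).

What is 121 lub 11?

121

In the divisibility order, the join is the least common multiple: lcm(121, 11) = 121.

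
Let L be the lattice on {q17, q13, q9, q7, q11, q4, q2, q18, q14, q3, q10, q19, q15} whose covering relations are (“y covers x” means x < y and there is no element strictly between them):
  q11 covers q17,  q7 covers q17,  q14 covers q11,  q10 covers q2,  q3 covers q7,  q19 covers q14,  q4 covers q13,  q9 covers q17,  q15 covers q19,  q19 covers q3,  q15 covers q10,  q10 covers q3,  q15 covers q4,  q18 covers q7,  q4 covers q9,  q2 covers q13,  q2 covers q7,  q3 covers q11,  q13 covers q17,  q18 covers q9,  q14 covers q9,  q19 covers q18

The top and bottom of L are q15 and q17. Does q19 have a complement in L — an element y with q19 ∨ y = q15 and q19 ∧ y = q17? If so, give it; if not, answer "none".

Need y with q19 ∨ y = q15 and q19 ∧ y = q17.
Checking each element gives: q13.

q13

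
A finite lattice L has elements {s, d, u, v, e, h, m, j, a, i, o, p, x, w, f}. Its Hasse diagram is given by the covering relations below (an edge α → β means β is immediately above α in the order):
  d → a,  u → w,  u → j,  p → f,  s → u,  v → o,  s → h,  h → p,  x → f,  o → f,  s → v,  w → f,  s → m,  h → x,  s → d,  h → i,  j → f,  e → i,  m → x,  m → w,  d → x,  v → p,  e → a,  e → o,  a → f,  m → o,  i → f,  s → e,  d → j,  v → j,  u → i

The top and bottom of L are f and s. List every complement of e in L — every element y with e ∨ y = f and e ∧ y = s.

Need y with e ∨ y = f and e ∧ y = s.
Checking each element gives: j, p, w, x.

j, p, w, x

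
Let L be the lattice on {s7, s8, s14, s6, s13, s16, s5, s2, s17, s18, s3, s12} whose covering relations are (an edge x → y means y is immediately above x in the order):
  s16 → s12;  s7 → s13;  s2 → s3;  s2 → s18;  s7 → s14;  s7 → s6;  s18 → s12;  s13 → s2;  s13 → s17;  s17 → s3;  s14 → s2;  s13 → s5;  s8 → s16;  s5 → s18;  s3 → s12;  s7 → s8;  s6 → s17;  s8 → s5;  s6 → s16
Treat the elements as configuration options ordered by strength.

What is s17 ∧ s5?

Common lower bounds of {s17, s5}: s13, s7.
The greatest among these is s13.

s13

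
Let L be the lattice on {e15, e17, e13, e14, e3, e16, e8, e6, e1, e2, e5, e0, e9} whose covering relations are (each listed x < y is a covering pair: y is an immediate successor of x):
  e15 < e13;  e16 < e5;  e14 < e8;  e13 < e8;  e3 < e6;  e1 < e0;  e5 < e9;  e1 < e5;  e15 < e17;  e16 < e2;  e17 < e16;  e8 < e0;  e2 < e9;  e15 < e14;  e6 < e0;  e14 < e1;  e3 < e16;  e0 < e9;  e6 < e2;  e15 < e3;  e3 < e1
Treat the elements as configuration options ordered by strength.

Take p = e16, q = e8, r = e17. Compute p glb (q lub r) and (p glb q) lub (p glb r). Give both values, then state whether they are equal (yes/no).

e16; e17; no

q lub r = e9, so p glb (q lub r) = e16 glb e9 = e16.
p glb q = e15 and p glb r = e17, so (p glb q) lub (p glb r) = e15 lub e17 = e17.
Equal: no.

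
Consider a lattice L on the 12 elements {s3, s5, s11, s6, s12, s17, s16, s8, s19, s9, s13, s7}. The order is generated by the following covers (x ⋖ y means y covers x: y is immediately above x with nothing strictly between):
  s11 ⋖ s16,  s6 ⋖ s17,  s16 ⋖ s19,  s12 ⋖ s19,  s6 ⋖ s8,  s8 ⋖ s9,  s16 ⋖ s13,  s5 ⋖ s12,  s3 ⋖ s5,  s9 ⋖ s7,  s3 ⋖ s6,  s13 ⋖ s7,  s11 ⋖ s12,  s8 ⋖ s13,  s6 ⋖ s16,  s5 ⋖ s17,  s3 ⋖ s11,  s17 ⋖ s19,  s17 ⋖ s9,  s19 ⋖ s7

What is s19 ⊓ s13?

s16

Common lower bounds of {s19, s13}: s11, s16, s3, s6.
The greatest among these is s16.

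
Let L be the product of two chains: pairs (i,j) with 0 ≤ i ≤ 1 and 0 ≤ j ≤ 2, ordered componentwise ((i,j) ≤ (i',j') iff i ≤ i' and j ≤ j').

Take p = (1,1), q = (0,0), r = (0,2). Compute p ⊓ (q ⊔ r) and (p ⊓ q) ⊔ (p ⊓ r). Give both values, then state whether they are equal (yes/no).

q ⊔ r = (0,2), so p ⊓ (q ⊔ r) = (1,1) ⊓ (0,2) = (0,1).
p ⊓ q = (0,0) and p ⊓ r = (0,1), so (p ⊓ q) ⊔ (p ⊓ r) = (0,0) ⊔ (0,1) = (0,1).
Equal: yes.

(0,1); (0,1); yes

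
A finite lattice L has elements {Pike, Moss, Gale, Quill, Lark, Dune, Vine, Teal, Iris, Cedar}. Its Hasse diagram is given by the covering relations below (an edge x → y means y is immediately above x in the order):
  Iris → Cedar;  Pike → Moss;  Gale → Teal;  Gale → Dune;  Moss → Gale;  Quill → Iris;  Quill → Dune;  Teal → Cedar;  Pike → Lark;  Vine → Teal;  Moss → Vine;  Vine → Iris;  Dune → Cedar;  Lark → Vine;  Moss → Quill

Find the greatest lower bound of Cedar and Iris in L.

Iris

Common lower bounds of {Cedar, Iris}: Iris, Lark, Moss, Pike, Quill, Vine.
The greatest among these is Iris.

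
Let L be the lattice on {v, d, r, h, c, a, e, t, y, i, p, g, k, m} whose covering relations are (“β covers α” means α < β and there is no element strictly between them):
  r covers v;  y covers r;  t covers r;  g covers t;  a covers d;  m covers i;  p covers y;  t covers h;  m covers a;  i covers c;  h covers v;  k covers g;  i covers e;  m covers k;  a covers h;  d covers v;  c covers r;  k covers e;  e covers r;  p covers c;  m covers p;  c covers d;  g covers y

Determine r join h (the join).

t

Common upper bounds of {r, h}: g, k, m, t.
The least among these is t.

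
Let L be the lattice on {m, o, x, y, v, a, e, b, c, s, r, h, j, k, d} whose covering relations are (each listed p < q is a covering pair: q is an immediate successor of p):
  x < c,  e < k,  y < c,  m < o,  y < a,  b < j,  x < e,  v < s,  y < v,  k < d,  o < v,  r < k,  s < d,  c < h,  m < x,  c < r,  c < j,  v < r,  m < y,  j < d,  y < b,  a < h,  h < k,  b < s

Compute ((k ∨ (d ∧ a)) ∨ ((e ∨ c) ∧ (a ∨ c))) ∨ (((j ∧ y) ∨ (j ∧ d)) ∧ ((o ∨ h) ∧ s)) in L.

k

d ∧ a = a
k ∨ a = k
e ∨ c = k
a ∨ c = h
k ∧ h = h
k ∨ h = k
j ∧ y = y
j ∧ d = j
y ∨ j = j
o ∨ h = k
k ∧ s = v
j ∧ v = y
k ∨ y = k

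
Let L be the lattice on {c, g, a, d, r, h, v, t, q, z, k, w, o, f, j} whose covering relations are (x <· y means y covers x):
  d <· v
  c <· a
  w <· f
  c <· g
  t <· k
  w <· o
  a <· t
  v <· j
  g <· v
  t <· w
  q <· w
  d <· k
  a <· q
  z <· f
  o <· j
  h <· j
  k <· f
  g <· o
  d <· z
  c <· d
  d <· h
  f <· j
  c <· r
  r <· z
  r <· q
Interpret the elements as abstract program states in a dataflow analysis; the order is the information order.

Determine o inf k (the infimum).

Common lower bounds of {o, k}: a, c, t.
The greatest among these is t.

t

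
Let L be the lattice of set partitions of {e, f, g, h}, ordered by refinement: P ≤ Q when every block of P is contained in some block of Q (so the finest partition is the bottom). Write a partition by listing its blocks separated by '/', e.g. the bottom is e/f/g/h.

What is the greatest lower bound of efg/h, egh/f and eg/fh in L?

eg/f/h

The meet (common refinement) of efg/h, egh/f, eg/fh intersects blocks pairwise, giving eg/f/h.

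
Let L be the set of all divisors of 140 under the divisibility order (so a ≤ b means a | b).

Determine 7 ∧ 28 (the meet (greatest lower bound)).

In the divisibility order, the meet is the greatest common divisor: gcd(7, 28) = 7.

7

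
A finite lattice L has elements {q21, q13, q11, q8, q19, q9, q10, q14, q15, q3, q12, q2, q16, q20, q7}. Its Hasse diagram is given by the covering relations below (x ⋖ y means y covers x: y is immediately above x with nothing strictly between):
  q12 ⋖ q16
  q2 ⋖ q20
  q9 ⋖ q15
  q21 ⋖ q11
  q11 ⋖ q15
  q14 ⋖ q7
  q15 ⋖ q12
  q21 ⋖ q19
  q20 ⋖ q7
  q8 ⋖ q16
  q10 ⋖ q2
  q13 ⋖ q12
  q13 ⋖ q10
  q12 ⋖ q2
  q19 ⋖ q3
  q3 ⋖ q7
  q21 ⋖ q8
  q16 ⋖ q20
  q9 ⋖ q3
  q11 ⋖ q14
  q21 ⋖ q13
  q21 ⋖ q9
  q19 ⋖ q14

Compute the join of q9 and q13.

q12

Common upper bounds of {q9, q13}: q12, q16, q2, q20, q7.
The least among these is q12.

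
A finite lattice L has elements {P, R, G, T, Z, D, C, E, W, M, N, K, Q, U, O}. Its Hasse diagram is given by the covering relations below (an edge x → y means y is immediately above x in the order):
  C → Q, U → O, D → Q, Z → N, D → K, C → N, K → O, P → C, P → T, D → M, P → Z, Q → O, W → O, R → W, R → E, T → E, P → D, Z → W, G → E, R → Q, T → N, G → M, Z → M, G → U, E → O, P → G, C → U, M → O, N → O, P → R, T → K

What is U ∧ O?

U

Common lower bounds of {U, O}: C, G, P, U.
The greatest among these is U.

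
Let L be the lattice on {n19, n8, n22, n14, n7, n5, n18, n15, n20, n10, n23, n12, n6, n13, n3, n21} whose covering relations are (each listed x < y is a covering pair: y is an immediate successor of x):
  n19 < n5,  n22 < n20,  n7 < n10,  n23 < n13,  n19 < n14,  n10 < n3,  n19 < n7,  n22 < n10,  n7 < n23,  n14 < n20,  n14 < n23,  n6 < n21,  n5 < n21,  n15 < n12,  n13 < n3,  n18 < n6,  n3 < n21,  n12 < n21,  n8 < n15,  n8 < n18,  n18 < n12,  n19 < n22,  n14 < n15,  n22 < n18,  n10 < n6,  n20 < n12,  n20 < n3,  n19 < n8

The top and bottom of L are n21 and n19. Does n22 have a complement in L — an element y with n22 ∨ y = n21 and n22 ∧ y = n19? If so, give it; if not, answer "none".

n5

Need y with n22 ∨ y = n21 and n22 ∧ y = n19.
Checking each element gives: n5.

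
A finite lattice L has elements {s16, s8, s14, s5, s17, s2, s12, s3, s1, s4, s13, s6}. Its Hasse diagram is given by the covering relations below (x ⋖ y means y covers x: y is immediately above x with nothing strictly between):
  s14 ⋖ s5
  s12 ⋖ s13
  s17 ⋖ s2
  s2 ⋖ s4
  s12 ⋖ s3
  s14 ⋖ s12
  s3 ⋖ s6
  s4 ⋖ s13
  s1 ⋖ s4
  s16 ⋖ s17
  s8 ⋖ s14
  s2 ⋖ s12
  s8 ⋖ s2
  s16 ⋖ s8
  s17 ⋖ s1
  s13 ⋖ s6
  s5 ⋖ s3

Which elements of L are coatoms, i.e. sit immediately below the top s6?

The coatoms are exactly the elements covered by s6: s13, s3.

s13, s3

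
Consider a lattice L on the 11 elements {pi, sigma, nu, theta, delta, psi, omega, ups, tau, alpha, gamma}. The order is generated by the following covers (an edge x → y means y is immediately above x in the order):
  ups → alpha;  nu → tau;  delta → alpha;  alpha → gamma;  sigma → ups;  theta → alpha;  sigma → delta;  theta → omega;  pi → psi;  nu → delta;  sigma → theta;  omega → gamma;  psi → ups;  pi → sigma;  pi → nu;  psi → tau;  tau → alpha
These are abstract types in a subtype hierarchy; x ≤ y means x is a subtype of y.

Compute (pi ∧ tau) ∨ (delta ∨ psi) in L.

alpha

pi ∧ tau = pi
delta ∨ psi = alpha
pi ∨ alpha = alpha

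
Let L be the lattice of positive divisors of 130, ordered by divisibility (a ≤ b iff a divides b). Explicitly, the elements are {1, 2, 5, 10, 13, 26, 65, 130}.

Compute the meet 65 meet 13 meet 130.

In the divisibility order, the meet is the greatest common divisor: gcd(65, 13, 130) = 13.

13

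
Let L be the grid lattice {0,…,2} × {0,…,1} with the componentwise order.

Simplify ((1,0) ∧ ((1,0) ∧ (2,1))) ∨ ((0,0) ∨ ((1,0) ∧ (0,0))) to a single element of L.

(1,0)

(1,0) ∧ (2,1) = (1,0)
(1,0) ∧ (1,0) = (1,0)
(1,0) ∧ (0,0) = (0,0)
(0,0) ∨ (0,0) = (0,0)
(1,0) ∨ (0,0) = (1,0)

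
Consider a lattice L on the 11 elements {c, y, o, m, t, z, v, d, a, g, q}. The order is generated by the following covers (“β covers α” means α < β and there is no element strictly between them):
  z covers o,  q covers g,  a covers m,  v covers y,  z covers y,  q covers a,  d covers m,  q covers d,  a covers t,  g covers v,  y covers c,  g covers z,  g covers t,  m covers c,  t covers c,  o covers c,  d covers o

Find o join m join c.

Common upper bounds of {o, m, c}: d, q.
The least among these is d.

d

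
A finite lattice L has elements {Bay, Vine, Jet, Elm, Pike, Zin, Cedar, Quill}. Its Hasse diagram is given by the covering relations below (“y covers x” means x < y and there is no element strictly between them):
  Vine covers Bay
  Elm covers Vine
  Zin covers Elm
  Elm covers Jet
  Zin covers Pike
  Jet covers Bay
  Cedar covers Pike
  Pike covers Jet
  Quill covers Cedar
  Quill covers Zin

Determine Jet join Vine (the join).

Elm

Common upper bounds of {Jet, Vine}: Elm, Quill, Zin.
The least among these is Elm.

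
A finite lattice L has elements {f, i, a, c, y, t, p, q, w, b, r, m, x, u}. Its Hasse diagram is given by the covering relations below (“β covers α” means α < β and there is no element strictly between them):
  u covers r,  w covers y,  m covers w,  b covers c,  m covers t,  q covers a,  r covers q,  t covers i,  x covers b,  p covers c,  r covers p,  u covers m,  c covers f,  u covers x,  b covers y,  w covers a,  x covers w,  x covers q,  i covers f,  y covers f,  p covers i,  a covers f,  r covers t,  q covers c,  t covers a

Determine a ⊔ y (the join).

Common upper bounds of {a, y}: m, u, w, x.
The least among these is w.

w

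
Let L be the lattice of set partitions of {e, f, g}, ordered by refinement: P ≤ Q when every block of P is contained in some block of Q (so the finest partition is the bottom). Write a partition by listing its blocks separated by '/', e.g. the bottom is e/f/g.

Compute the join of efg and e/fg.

Common upper bounds of {efg, e/fg}: efg.
The least among these is efg.

efg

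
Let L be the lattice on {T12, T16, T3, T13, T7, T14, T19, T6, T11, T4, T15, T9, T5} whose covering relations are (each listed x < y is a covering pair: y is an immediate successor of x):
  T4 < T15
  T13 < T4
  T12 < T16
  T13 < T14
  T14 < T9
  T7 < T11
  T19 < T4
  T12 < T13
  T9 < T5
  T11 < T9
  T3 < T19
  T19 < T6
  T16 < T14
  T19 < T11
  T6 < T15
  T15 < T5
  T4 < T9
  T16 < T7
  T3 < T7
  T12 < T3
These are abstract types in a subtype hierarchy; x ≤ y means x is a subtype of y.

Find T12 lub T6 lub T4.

T15

Common upper bounds of {T12, T6, T4}: T15, T5.
The least among these is T15.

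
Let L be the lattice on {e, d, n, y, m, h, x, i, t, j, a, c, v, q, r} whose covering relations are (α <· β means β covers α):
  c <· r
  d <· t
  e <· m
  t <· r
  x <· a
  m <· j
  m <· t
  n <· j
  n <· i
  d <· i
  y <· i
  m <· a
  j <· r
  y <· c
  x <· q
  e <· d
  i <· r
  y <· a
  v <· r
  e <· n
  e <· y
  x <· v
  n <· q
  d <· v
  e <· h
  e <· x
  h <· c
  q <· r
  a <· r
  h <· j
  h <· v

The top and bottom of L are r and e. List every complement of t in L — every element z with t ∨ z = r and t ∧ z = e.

Need z with t ∨ z = r and t ∧ z = e.
Checking each element gives: c, h, n, q, x, y.

c, h, n, q, x, y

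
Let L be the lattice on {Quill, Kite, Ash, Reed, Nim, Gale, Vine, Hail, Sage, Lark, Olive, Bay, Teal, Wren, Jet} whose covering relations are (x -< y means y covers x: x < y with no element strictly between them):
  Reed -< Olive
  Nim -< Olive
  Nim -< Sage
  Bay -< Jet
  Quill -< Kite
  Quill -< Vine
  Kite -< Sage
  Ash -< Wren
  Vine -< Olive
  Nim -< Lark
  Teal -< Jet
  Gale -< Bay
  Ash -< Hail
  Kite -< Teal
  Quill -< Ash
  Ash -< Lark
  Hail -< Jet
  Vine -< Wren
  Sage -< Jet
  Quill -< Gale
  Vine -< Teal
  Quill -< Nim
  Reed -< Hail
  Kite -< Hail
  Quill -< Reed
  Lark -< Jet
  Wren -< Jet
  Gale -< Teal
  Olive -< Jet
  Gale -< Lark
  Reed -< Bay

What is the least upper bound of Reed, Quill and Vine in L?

Common upper bounds of {Reed, Quill, Vine}: Jet, Olive.
The least among these is Olive.

Olive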